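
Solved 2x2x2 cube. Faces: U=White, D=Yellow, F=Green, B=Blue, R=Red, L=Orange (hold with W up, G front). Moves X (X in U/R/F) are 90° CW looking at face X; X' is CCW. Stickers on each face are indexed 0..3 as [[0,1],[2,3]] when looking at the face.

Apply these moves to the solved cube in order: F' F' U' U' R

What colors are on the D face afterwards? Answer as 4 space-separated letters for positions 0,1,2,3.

Answer: W B Y G

Derivation:
After move 1 (F'): F=GGGG U=WWRR R=YRYR D=OOYY L=OWOW
After move 2 (F'): F=GGGG U=WWYY R=OROR D=WWYY L=OROR
After move 3 (U'): U=WYWY F=ORGG R=GGOR B=ORBB L=BBOR
After move 4 (U'): U=YYWW F=BBGG R=OROR B=GGBB L=OROR
After move 5 (R): R=OORR U=YBWG F=BWGY D=WBYG B=WGYB
Query: D face = WBYG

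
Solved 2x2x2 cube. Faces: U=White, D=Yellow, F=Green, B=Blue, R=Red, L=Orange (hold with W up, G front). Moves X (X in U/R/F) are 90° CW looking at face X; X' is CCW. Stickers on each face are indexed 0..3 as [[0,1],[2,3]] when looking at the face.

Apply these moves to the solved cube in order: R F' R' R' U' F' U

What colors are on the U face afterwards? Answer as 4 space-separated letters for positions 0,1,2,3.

After move 1 (R): R=RRRR U=WGWG F=GYGY D=YBYB B=WBWB
After move 2 (F'): F=YYGG U=WGRR R=BRYR D=OOYB L=OGOW
After move 3 (R'): R=RRBY U=WWRW F=YGGR D=OYYG B=BBOB
After move 4 (R'): R=RYRB U=WORB F=YWGW D=OGYR B=GBYB
After move 5 (U'): U=OBWR F=OGGW R=YWRB B=RYYB L=GBOW
After move 6 (F'): F=GWOG U=OBYR R=GWOB D=BWYR L=GROW
After move 7 (U): U=YORB F=GWOG R=RYOB B=GRYB L=GWOW
Query: U face = YORB

Answer: Y O R B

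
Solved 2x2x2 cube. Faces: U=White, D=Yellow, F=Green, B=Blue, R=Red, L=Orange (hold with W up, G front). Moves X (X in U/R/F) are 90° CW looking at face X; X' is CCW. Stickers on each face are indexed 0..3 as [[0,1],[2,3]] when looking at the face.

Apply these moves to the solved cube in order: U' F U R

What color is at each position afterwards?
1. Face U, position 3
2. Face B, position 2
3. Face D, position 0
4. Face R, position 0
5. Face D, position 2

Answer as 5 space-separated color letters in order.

After move 1 (U'): U=WWWW F=OOGG R=GGRR B=RRBB L=BBOO
After move 2 (F): F=GOGO U=WWOB R=WGWR D=RGYY L=BYOY
After move 3 (U): U=OWBW F=WGGO R=RRWR B=BYBB L=GOOY
After move 4 (R): R=WRRR U=OGBO F=WGGY D=RBYB B=WYWB
Query 1: U[3] = O
Query 2: B[2] = W
Query 3: D[0] = R
Query 4: R[0] = W
Query 5: D[2] = Y

Answer: O W R W Y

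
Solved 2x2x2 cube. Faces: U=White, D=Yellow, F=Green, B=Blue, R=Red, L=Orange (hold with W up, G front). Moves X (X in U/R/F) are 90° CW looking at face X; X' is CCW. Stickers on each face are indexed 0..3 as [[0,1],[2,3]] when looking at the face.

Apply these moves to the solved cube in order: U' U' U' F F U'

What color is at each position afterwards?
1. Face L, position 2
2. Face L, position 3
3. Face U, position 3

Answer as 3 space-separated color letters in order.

Answer: O B Y

Derivation:
After move 1 (U'): U=WWWW F=OOGG R=GGRR B=RRBB L=BBOO
After move 2 (U'): U=WWWW F=BBGG R=OORR B=GGBB L=RROO
After move 3 (U'): U=WWWW F=RRGG R=BBRR B=OOBB L=GGOO
After move 4 (F): F=GRGR U=WWOG R=WBWR D=RBYY L=GYOY
After move 5 (F): F=GGRR U=WWYY R=OBGR D=WWYY L=GROB
After move 6 (U'): U=WYWY F=GRRR R=GGGR B=OBBB L=OOOB
Query 1: L[2] = O
Query 2: L[3] = B
Query 3: U[3] = Y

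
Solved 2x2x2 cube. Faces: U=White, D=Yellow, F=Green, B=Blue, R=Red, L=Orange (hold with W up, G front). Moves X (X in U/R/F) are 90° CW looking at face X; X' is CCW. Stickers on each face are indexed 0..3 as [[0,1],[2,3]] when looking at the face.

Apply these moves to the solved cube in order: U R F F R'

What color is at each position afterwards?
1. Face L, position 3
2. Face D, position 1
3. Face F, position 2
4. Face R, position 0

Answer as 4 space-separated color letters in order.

Answer: R G Y B

Derivation:
After move 1 (U): U=WWWW F=RRGG R=BBRR B=OOBB L=GGOO
After move 2 (R): R=RBRB U=WRWG F=RYGY D=YBYO B=WOWB
After move 3 (F): F=GRYY U=WROG R=WBGB D=RRYO L=GYOB
After move 4 (F): F=YGYR U=WRBY R=OBGB D=GWYO L=GROR
After move 5 (R'): R=BBOG U=WWBW F=YRYY D=GGYR B=OOWB
Query 1: L[3] = R
Query 2: D[1] = G
Query 3: F[2] = Y
Query 4: R[0] = B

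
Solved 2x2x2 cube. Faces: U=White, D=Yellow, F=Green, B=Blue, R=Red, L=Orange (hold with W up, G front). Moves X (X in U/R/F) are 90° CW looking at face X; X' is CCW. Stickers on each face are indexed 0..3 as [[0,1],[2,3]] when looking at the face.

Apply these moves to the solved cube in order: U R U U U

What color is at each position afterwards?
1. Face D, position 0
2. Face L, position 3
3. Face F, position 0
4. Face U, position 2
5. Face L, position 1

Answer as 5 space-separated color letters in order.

After move 1 (U): U=WWWW F=RRGG R=BBRR B=OOBB L=GGOO
After move 2 (R): R=RBRB U=WRWG F=RYGY D=YBYO B=WOWB
After move 3 (U): U=WWGR F=RBGY R=WORB B=GGWB L=RYOO
After move 4 (U): U=GWRW F=WOGY R=GGRB B=RYWB L=RBOO
After move 5 (U): U=RGWW F=GGGY R=RYRB B=RBWB L=WOOO
Query 1: D[0] = Y
Query 2: L[3] = O
Query 3: F[0] = G
Query 4: U[2] = W
Query 5: L[1] = O

Answer: Y O G W O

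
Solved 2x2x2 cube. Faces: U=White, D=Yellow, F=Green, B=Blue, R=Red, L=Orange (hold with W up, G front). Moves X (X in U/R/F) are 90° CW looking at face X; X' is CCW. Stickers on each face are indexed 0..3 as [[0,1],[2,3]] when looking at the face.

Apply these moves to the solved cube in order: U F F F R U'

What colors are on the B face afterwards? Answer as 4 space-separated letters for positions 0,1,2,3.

Answer: Y Y W B

Derivation:
After move 1 (U): U=WWWW F=RRGG R=BBRR B=OOBB L=GGOO
After move 2 (F): F=GRGR U=WWOG R=WBWR D=RBYY L=GYOY
After move 3 (F): F=GGRR U=WWYY R=OBGR D=WWYY L=GROB
After move 4 (F): F=RGRG U=WWBR R=YBYR D=GOYY L=GWOW
After move 5 (R): R=YYRB U=WGBG F=RORY D=GBYO B=ROWB
After move 6 (U'): U=GGWB F=GWRY R=RORB B=YYWB L=ROOW
Query: B face = YYWB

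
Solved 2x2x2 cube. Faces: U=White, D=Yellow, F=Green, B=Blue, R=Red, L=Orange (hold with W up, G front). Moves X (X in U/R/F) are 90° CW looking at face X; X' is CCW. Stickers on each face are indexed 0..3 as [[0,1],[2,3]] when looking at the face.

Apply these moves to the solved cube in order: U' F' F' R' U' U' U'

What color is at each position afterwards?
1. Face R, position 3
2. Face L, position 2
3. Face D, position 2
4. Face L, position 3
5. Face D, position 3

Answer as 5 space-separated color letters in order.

Answer: B O Y G O

Derivation:
After move 1 (U'): U=WWWW F=OOGG R=GGRR B=RRBB L=BBOO
After move 2 (F'): F=OGOG U=WWGR R=YGYR D=BOYY L=BWOW
After move 3 (F'): F=GGOO U=WWYY R=OGBR D=WWYY L=BROG
After move 4 (R'): R=GROB U=WBYR F=GWOY D=WGYO B=YRWB
After move 5 (U'): U=BRWY F=BROY R=GWOB B=GRWB L=YROG
After move 6 (U'): U=RYBW F=YROY R=BROB B=GWWB L=GROG
After move 7 (U'): U=YWRB F=GROY R=YROB B=BRWB L=GWOG
Query 1: R[3] = B
Query 2: L[2] = O
Query 3: D[2] = Y
Query 4: L[3] = G
Query 5: D[3] = O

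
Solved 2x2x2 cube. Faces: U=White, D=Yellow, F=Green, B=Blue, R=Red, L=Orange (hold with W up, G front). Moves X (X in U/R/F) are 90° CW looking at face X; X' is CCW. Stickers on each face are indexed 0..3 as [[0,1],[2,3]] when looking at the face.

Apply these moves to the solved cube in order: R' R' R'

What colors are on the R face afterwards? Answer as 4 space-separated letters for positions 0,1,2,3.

Answer: R R R R

Derivation:
After move 1 (R'): R=RRRR U=WBWB F=GWGW D=YGYG B=YBYB
After move 2 (R'): R=RRRR U=WYWY F=GBGB D=YWYW B=GBGB
After move 3 (R'): R=RRRR U=WGWG F=GYGY D=YBYB B=WBWB
Query: R face = RRRR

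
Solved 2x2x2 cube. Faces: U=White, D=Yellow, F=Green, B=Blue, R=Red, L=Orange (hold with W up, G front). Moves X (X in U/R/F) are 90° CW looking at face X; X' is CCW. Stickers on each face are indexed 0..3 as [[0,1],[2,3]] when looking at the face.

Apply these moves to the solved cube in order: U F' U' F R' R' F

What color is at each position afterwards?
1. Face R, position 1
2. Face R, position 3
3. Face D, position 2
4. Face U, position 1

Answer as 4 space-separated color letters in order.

Answer: B W Y R

Derivation:
After move 1 (U): U=WWWW F=RRGG R=BBRR B=OOBB L=GGOO
After move 2 (F'): F=RGRG U=WWBR R=YBYR D=GOYY L=GWOW
After move 3 (U'): U=WRWB F=GWRG R=RGYR B=YBBB L=OOOW
After move 4 (F): F=RGGW U=WRWO R=WGBR D=YRYY L=OGOO
After move 5 (R'): R=GRWB U=WBWY F=RRGO D=YGYW B=YBRB
After move 6 (R'): R=RBGW U=WRWY F=RBGY D=YRYO B=WBGB
After move 7 (F): F=GRYB U=WROG R=WBYW D=GRYO L=OYOR
Query 1: R[1] = B
Query 2: R[3] = W
Query 3: D[2] = Y
Query 4: U[1] = R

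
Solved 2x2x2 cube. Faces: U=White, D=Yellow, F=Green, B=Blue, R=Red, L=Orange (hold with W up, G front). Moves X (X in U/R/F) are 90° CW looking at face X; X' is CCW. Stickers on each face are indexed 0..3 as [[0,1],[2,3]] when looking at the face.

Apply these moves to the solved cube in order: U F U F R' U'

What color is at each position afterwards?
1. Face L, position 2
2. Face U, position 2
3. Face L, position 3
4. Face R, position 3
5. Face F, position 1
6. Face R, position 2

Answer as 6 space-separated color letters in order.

Answer: O O B W R G

Derivation:
After move 1 (U): U=WWWW F=RRGG R=BBRR B=OOBB L=GGOO
After move 2 (F): F=GRGR U=WWOG R=WBWR D=RBYY L=GYOY
After move 3 (U): U=OWGW F=WBGR R=OOWR B=GYBB L=GROY
After move 4 (F): F=GWRB U=OWYR R=GOWR D=WOYY L=GROB
After move 5 (R'): R=ORGW U=OBYG F=GWRR D=WWYB B=YYOB
After move 6 (U'): U=BGOY F=GRRR R=GWGW B=OROB L=YYOB
Query 1: L[2] = O
Query 2: U[2] = O
Query 3: L[3] = B
Query 4: R[3] = W
Query 5: F[1] = R
Query 6: R[2] = G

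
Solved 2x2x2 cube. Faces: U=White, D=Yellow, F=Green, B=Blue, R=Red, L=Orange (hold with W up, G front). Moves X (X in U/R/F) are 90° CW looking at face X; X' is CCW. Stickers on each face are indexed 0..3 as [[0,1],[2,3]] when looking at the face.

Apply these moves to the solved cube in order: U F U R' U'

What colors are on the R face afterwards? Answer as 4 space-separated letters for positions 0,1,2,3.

After move 1 (U): U=WWWW F=RRGG R=BBRR B=OOBB L=GGOO
After move 2 (F): F=GRGR U=WWOG R=WBWR D=RBYY L=GYOY
After move 3 (U): U=OWGW F=WBGR R=OOWR B=GYBB L=GROY
After move 4 (R'): R=OROW U=OBGG F=WWGW D=RBYR B=YYBB
After move 5 (U'): U=BGOG F=GRGW R=WWOW B=ORBB L=YYOY
Query: R face = WWOW

Answer: W W O W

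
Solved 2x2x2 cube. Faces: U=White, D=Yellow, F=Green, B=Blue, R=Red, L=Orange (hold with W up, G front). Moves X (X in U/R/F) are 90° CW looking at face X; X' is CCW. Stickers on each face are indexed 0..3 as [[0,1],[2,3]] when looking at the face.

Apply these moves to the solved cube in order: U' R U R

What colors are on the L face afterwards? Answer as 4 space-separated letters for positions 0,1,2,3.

After move 1 (U'): U=WWWW F=OOGG R=GGRR B=RRBB L=BBOO
After move 2 (R): R=RGRG U=WOWG F=OYGY D=YBYR B=WRWB
After move 3 (U): U=WWGO F=RGGY R=WRRG B=BBWB L=OYOO
After move 4 (R): R=RWGR U=WGGY F=RBGR D=YWYB B=OBWB
Query: L face = OYOO

Answer: O Y O O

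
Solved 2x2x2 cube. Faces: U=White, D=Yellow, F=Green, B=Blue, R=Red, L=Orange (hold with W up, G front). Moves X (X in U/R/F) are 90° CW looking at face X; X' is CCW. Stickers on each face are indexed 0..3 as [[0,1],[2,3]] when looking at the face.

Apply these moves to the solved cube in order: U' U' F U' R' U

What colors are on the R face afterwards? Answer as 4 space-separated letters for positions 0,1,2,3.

Answer: Y O G W

Derivation:
After move 1 (U'): U=WWWW F=OOGG R=GGRR B=RRBB L=BBOO
After move 2 (U'): U=WWWW F=BBGG R=OORR B=GGBB L=RROO
After move 3 (F): F=GBGB U=WWOR R=WOWR D=ROYY L=RYOY
After move 4 (U'): U=WRWO F=RYGB R=GBWR B=WOBB L=GGOY
After move 5 (R'): R=BRGW U=WBWW F=RRGO D=RYYB B=YOOB
After move 6 (U): U=WWWB F=BRGO R=YOGW B=GGOB L=RROY
Query: R face = YOGW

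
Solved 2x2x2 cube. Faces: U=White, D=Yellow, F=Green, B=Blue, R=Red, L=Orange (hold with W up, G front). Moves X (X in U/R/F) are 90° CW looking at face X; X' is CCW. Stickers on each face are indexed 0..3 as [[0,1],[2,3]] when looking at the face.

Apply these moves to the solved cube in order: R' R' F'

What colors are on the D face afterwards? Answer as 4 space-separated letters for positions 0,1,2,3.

After move 1 (R'): R=RRRR U=WBWB F=GWGW D=YGYG B=YBYB
After move 2 (R'): R=RRRR U=WYWY F=GBGB D=YWYW B=GBGB
After move 3 (F'): F=BBGG U=WYRR R=WRYR D=OOYW L=OYOW
Query: D face = OOYW

Answer: O O Y W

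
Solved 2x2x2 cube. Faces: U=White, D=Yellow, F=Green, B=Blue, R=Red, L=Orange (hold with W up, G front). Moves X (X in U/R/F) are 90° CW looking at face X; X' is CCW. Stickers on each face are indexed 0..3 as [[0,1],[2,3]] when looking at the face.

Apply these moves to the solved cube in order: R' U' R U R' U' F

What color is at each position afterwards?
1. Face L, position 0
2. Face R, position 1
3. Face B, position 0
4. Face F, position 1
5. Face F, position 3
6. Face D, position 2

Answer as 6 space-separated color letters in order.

Answer: R B R O G Y

Derivation:
After move 1 (R'): R=RRRR U=WBWB F=GWGW D=YGYG B=YBYB
After move 2 (U'): U=BBWW F=OOGW R=GWRR B=RRYB L=YBOO
After move 3 (R): R=RGRW U=BOWW F=OGGG D=YYYR B=WRBB
After move 4 (U): U=WBWO F=RGGG R=WRRW B=YBBB L=OGOO
After move 5 (R'): R=RWWR U=WBWY F=RBGO D=YGYG B=RBYB
After move 6 (U'): U=BYWW F=OGGO R=RBWR B=RWYB L=RBOO
After move 7 (F): F=GOOG U=BYOB R=WBWR D=WRYG L=RYOG
Query 1: L[0] = R
Query 2: R[1] = B
Query 3: B[0] = R
Query 4: F[1] = O
Query 5: F[3] = G
Query 6: D[2] = Y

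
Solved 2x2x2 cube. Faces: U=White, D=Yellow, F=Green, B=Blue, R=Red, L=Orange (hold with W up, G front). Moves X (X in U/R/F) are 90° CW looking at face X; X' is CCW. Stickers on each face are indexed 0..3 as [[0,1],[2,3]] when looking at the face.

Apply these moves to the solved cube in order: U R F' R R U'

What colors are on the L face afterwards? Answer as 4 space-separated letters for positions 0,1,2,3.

After move 1 (U): U=WWWW F=RRGG R=BBRR B=OOBB L=GGOO
After move 2 (R): R=RBRB U=WRWG F=RYGY D=YBYO B=WOWB
After move 3 (F'): F=YYRG U=WRRR R=BBYB D=GOYO L=GGOW
After move 4 (R): R=YBBB U=WYRG F=YORO D=GWYW B=RORB
After move 5 (R): R=BYBB U=WORO F=YWRW D=GRYR B=GOYB
After move 6 (U'): U=OOWR F=GGRW R=YWBB B=BYYB L=GOOW
Query: L face = GOOW

Answer: G O O W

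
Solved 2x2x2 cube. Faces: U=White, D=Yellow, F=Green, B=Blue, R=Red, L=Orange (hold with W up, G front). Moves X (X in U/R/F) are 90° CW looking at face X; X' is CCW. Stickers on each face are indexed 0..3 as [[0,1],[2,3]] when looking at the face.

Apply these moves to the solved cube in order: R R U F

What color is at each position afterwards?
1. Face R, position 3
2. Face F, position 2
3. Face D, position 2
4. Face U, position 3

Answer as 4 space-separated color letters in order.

After move 1 (R): R=RRRR U=WGWG F=GYGY D=YBYB B=WBWB
After move 2 (R): R=RRRR U=WYWY F=GBGB D=YWYW B=GBGB
After move 3 (U): U=WWYY F=RRGB R=GBRR B=OOGB L=GBOO
After move 4 (F): F=GRBR U=WWOB R=YBYR D=RGYW L=GYOW
Query 1: R[3] = R
Query 2: F[2] = B
Query 3: D[2] = Y
Query 4: U[3] = B

Answer: R B Y B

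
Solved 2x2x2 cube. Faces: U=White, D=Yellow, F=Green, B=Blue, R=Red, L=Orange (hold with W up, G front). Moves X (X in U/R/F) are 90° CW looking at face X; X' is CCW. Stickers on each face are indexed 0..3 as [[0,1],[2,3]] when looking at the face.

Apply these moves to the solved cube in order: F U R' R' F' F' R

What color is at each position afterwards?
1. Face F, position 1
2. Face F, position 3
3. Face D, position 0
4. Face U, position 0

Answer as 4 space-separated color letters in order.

Answer: O W Y O

Derivation:
After move 1 (F): F=GGGG U=WWOO R=WRWR D=RRYY L=OYOY
After move 2 (U): U=OWOW F=WRGG R=BBWR B=OYBB L=GGOY
After move 3 (R'): R=BRBW U=OBOO F=WWGW D=RRYG B=YYRB
After move 4 (R'): R=RWBB U=OROY F=WBGO D=RWYW B=GYRB
After move 5 (F'): F=BOWG U=ORRB R=WWRB D=GYYW L=GYOO
After move 6 (F'): F=OGBW U=ORWR R=YWGB D=YOYW L=GBOR
After move 7 (R): R=GYBW U=OGWW F=OOBW D=YRYG B=RYRB
Query 1: F[1] = O
Query 2: F[3] = W
Query 3: D[0] = Y
Query 4: U[0] = O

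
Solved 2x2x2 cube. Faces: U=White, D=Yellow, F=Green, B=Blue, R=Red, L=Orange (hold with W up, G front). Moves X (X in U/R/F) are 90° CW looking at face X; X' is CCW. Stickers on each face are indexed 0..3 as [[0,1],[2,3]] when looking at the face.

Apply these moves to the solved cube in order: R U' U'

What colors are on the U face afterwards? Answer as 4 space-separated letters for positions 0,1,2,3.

After move 1 (R): R=RRRR U=WGWG F=GYGY D=YBYB B=WBWB
After move 2 (U'): U=GGWW F=OOGY R=GYRR B=RRWB L=WBOO
After move 3 (U'): U=GWGW F=WBGY R=OORR B=GYWB L=RROO
Query: U face = GWGW

Answer: G W G W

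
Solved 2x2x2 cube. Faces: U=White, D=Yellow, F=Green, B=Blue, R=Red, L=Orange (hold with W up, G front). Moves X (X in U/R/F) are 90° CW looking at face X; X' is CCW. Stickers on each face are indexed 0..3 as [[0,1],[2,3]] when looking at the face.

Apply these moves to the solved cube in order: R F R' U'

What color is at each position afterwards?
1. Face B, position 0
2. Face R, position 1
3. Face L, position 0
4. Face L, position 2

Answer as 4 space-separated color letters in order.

Answer: R G B O

Derivation:
After move 1 (R): R=RRRR U=WGWG F=GYGY D=YBYB B=WBWB
After move 2 (F): F=GGYY U=WGOO R=WRGR D=RRYB L=OYOB
After move 3 (R'): R=RRWG U=WWOW F=GGYO D=RGYY B=BBRB
After move 4 (U'): U=WWWO F=OYYO R=GGWG B=RRRB L=BBOB
Query 1: B[0] = R
Query 2: R[1] = G
Query 3: L[0] = B
Query 4: L[2] = O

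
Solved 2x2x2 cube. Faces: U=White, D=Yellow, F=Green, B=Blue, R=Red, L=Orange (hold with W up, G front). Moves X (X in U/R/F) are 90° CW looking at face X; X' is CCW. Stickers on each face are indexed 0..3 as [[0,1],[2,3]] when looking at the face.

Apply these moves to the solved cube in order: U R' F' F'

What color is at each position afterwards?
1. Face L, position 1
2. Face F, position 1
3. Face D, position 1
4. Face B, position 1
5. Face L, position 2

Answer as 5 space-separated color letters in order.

After move 1 (U): U=WWWW F=RRGG R=BBRR B=OOBB L=GGOO
After move 2 (R'): R=BRBR U=WBWO F=RWGW D=YRYG B=YOYB
After move 3 (F'): F=WWRG U=WBBB R=RRYR D=GOYG L=GOOW
After move 4 (F'): F=WGWR U=WBRY R=ORGR D=OWYG L=GBOB
Query 1: L[1] = B
Query 2: F[1] = G
Query 3: D[1] = W
Query 4: B[1] = O
Query 5: L[2] = O

Answer: B G W O O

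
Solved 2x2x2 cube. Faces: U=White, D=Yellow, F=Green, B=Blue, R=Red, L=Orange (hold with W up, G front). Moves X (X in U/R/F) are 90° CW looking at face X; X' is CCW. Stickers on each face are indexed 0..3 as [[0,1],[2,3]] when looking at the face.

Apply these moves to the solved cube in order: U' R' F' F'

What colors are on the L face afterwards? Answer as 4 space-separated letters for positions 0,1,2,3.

Answer: B G O G

Derivation:
After move 1 (U'): U=WWWW F=OOGG R=GGRR B=RRBB L=BBOO
After move 2 (R'): R=GRGR U=WBWR F=OWGW D=YOYG B=YRYB
After move 3 (F'): F=WWOG U=WBGG R=ORYR D=BOYG L=BROW
After move 4 (F'): F=WGWO U=WBOY R=ORBR D=RWYG L=BGOG
Query: L face = BGOG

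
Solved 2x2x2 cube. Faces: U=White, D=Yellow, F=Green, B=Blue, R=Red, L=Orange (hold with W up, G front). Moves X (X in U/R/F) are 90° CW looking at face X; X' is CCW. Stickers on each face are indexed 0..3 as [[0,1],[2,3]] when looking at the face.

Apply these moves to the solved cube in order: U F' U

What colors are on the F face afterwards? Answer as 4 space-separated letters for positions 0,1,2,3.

Answer: Y B R G

Derivation:
After move 1 (U): U=WWWW F=RRGG R=BBRR B=OOBB L=GGOO
After move 2 (F'): F=RGRG U=WWBR R=YBYR D=GOYY L=GWOW
After move 3 (U): U=BWRW F=YBRG R=OOYR B=GWBB L=RGOW
Query: F face = YBRG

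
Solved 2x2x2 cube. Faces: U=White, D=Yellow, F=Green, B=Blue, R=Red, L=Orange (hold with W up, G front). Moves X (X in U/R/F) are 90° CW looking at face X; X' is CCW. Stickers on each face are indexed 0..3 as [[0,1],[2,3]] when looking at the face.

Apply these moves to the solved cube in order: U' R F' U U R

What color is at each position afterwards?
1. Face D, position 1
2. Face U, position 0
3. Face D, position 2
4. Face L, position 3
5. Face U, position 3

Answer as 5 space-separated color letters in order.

Answer: W R Y W G

Derivation:
After move 1 (U'): U=WWWW F=OOGG R=GGRR B=RRBB L=BBOO
After move 2 (R): R=RGRG U=WOWG F=OYGY D=YBYR B=WRWB
After move 3 (F'): F=YYOG U=WORR R=BGYG D=BOYR L=BGOW
After move 4 (U): U=RWRO F=BGOG R=WRYG B=BGWB L=YYOW
After move 5 (U): U=RROW F=WROG R=BGYG B=YYWB L=BGOW
After move 6 (R): R=YBGG U=RROG F=WOOR D=BWYY B=WYRB
Query 1: D[1] = W
Query 2: U[0] = R
Query 3: D[2] = Y
Query 4: L[3] = W
Query 5: U[3] = G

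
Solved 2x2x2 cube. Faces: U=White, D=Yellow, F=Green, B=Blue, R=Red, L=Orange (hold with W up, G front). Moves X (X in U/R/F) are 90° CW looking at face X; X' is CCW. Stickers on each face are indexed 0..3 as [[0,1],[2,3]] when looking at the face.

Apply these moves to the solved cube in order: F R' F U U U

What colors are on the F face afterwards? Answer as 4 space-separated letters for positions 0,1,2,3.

After move 1 (F): F=GGGG U=WWOO R=WRWR D=RRYY L=OYOY
After move 2 (R'): R=RRWW U=WBOB F=GWGO D=RGYG B=YBRB
After move 3 (F): F=GGOW U=WBYY R=ORBW D=WRYG L=OROG
After move 4 (U): U=YWYB F=OROW R=YBBW B=ORRB L=GGOG
After move 5 (U): U=YYBW F=YBOW R=ORBW B=GGRB L=OROG
After move 6 (U): U=BYWY F=OROW R=GGBW B=ORRB L=YBOG
Query: F face = OROW

Answer: O R O W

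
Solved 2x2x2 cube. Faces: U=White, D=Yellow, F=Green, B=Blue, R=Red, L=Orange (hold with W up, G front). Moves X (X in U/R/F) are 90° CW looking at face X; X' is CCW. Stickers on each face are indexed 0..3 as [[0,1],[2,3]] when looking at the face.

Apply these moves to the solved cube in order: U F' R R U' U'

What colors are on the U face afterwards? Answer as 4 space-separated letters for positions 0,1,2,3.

After move 1 (U): U=WWWW F=RRGG R=BBRR B=OOBB L=GGOO
After move 2 (F'): F=RGRG U=WWBR R=YBYR D=GOYY L=GWOW
After move 3 (R): R=YYRB U=WGBG F=RORY D=GBYO B=ROWB
After move 4 (R): R=RYBY U=WOBY F=RBRO D=GWYR B=GOGB
After move 5 (U'): U=OYWB F=GWRO R=RBBY B=RYGB L=GOOW
After move 6 (U'): U=YBOW F=GORO R=GWBY B=RBGB L=RYOW
Query: U face = YBOW

Answer: Y B O W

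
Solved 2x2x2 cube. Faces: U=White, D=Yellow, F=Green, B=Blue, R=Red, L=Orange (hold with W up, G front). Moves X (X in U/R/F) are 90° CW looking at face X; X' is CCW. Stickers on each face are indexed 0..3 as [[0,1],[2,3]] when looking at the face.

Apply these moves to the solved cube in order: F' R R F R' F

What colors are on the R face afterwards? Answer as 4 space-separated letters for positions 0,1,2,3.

Answer: W Y G Y

Derivation:
After move 1 (F'): F=GGGG U=WWRR R=YRYR D=OOYY L=OWOW
After move 2 (R): R=YYRR U=WGRG F=GOGY D=OBYB B=RBWB
After move 3 (R): R=RYRY U=WORY F=GBGB D=OWYR B=GBGB
After move 4 (F): F=GGBB U=WOWW R=RYYY D=RRYR L=OOOW
After move 5 (R'): R=YYRY U=WGWG F=GOBW D=RGYB B=RBRB
After move 6 (F): F=BGWO U=WGWO R=WYGY D=RYYB L=OROG
Query: R face = WYGY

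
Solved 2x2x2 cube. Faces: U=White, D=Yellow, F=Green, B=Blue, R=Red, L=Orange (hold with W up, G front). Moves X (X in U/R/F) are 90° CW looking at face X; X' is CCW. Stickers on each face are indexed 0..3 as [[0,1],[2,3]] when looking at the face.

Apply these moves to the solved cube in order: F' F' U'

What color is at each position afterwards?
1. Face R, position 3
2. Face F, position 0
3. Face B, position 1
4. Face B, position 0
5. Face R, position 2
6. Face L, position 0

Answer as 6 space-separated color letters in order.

Answer: R O R O O B

Derivation:
After move 1 (F'): F=GGGG U=WWRR R=YRYR D=OOYY L=OWOW
After move 2 (F'): F=GGGG U=WWYY R=OROR D=WWYY L=OROR
After move 3 (U'): U=WYWY F=ORGG R=GGOR B=ORBB L=BBOR
Query 1: R[3] = R
Query 2: F[0] = O
Query 3: B[1] = R
Query 4: B[0] = O
Query 5: R[2] = O
Query 6: L[0] = B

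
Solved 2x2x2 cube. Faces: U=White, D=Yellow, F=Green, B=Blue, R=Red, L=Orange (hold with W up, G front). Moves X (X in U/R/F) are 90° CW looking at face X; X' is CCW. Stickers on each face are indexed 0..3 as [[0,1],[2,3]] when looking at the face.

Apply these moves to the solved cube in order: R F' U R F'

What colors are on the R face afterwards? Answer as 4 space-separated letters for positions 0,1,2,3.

After move 1 (R): R=RRRR U=WGWG F=GYGY D=YBYB B=WBWB
After move 2 (F'): F=YYGG U=WGRR R=BRYR D=OOYB L=OGOW
After move 3 (U): U=RWRG F=BRGG R=WBYR B=OGWB L=YYOW
After move 4 (R): R=YWRB U=RRRG F=BOGB D=OWYO B=GGWB
After move 5 (F'): F=OBBG U=RRYR R=WWOB D=YWYO L=YGOR
Query: R face = WWOB

Answer: W W O B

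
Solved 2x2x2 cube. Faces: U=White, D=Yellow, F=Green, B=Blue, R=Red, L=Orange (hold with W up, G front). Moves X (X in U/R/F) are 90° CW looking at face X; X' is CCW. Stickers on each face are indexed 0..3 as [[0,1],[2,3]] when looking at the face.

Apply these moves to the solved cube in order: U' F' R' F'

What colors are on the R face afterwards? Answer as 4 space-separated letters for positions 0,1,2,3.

After move 1 (U'): U=WWWW F=OOGG R=GGRR B=RRBB L=BBOO
After move 2 (F'): F=OGOG U=WWGR R=YGYR D=BOYY L=BWOW
After move 3 (R'): R=GRYY U=WBGR F=OWOR D=BGYG B=YROB
After move 4 (F'): F=WROO U=WBGY R=GRBY D=WWYG L=BROG
Query: R face = GRBY

Answer: G R B Y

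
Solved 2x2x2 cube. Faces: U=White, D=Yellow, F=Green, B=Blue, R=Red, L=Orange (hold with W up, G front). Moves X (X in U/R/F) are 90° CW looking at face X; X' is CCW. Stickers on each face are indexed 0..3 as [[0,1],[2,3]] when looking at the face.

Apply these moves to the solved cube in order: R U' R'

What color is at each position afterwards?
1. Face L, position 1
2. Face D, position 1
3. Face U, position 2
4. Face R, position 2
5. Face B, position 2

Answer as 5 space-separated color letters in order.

After move 1 (R): R=RRRR U=WGWG F=GYGY D=YBYB B=WBWB
After move 2 (U'): U=GGWW F=OOGY R=GYRR B=RRWB L=WBOO
After move 3 (R'): R=YRGR U=GWWR F=OGGW D=YOYY B=BRBB
Query 1: L[1] = B
Query 2: D[1] = O
Query 3: U[2] = W
Query 4: R[2] = G
Query 5: B[2] = B

Answer: B O W G B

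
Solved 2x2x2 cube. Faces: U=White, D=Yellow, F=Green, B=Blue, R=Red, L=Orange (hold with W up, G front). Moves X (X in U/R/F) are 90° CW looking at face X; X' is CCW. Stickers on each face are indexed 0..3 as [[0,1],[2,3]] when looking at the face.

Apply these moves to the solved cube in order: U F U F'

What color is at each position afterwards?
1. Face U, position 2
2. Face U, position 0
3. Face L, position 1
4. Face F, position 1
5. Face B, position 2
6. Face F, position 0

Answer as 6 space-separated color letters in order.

After move 1 (U): U=WWWW F=RRGG R=BBRR B=OOBB L=GGOO
After move 2 (F): F=GRGR U=WWOG R=WBWR D=RBYY L=GYOY
After move 3 (U): U=OWGW F=WBGR R=OOWR B=GYBB L=GROY
After move 4 (F'): F=BRWG U=OWOW R=BORR D=RYYY L=GWOG
Query 1: U[2] = O
Query 2: U[0] = O
Query 3: L[1] = W
Query 4: F[1] = R
Query 5: B[2] = B
Query 6: F[0] = B

Answer: O O W R B B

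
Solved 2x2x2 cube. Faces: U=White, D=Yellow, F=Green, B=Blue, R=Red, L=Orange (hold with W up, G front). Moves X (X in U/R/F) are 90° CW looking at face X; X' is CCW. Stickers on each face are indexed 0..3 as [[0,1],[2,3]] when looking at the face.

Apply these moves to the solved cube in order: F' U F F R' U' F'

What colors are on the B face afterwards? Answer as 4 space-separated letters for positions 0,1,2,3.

After move 1 (F'): F=GGGG U=WWRR R=YRYR D=OOYY L=OWOW
After move 2 (U): U=RWRW F=YRGG R=BBYR B=OWBB L=GGOW
After move 3 (F): F=GYGR U=RWWG R=RBWR D=YBYY L=GOOO
After move 4 (F): F=GGRY U=RWOO R=WBGR D=WRYY L=GYOB
After move 5 (R'): R=BRWG U=RBOO F=GWRO D=WGYY B=YWRB
After move 6 (U'): U=BORO F=GYRO R=GWWG B=BRRB L=YWOB
After move 7 (F'): F=YOGR U=BOGW R=GWWG D=WBYY L=YOOR
Query: B face = BRRB

Answer: B R R B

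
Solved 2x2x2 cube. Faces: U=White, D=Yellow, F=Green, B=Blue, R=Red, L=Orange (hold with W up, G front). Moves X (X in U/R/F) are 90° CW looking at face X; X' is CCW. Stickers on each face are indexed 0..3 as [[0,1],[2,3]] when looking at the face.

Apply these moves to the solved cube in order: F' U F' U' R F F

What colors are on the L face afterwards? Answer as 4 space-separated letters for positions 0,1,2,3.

After move 1 (F'): F=GGGG U=WWRR R=YRYR D=OOYY L=OWOW
After move 2 (U): U=RWRW F=YRGG R=BBYR B=OWBB L=GGOW
After move 3 (F'): F=RGYG U=RWBY R=OBOR D=GWYY L=GWOR
After move 4 (U'): U=WYRB F=GWYG R=RGOR B=OBBB L=OWOR
After move 5 (R): R=ORRG U=WWRG F=GWYY D=GBYO B=BBYB
After move 6 (F): F=YGYW U=WWRW R=RRGG D=ROYO L=OGOB
After move 7 (F): F=YYWG U=WWBG R=RRWG D=GRYO L=OROO
Query: L face = OROO

Answer: O R O O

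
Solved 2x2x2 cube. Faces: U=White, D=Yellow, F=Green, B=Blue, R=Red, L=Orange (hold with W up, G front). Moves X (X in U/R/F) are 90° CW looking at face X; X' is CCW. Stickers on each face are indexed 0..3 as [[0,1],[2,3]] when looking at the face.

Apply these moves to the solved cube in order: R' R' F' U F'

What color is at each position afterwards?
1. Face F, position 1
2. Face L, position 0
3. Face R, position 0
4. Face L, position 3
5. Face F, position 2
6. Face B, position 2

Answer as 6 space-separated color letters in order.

After move 1 (R'): R=RRRR U=WBWB F=GWGW D=YGYG B=YBYB
After move 2 (R'): R=RRRR U=WYWY F=GBGB D=YWYW B=GBGB
After move 3 (F'): F=BBGG U=WYRR R=WRYR D=OOYW L=OYOW
After move 4 (U): U=RWRY F=WRGG R=GBYR B=OYGB L=BBOW
After move 5 (F'): F=RGWG U=RWGY R=OBOR D=BWYW L=BYOR
Query 1: F[1] = G
Query 2: L[0] = B
Query 3: R[0] = O
Query 4: L[3] = R
Query 5: F[2] = W
Query 6: B[2] = G

Answer: G B O R W G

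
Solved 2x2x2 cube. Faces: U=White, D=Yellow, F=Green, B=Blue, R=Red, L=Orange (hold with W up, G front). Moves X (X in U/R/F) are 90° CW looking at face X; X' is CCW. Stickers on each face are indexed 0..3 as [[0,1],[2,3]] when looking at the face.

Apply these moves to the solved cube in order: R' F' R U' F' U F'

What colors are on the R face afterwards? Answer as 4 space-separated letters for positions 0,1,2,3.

Answer: W G B R

Derivation:
After move 1 (R'): R=RRRR U=WBWB F=GWGW D=YGYG B=YBYB
After move 2 (F'): F=WWGG U=WBRR R=GRYR D=OOYG L=OBOW
After move 3 (R): R=YGRR U=WWRG F=WOGG D=OYYY B=RBBB
After move 4 (U'): U=WGWR F=OBGG R=WORR B=YGBB L=RBOW
After move 5 (F'): F=BGOG U=WGWR R=YOOR D=BWYY L=RROW
After move 6 (U): U=WWRG F=YOOG R=YGOR B=RRBB L=BGOW
After move 7 (F'): F=OGYO U=WWYO R=WGBR D=GWYY L=BGOR
Query: R face = WGBR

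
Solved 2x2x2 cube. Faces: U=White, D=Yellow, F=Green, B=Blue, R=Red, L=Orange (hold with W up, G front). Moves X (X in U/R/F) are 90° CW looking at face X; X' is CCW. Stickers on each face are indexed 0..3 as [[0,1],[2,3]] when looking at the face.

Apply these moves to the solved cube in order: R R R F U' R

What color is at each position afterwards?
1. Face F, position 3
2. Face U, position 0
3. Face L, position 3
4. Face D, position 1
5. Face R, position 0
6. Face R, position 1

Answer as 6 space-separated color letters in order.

Answer: G B G Y B G

Derivation:
After move 1 (R): R=RRRR U=WGWG F=GYGY D=YBYB B=WBWB
After move 2 (R): R=RRRR U=WYWY F=GBGB D=YWYW B=GBGB
After move 3 (R): R=RRRR U=WBWB F=GWGW D=YGYG B=YBYB
After move 4 (F): F=GGWW U=WBOO R=WRBR D=RRYG L=OYOG
After move 5 (U'): U=BOWO F=OYWW R=GGBR B=WRYB L=YBOG
After move 6 (R): R=BGRG U=BYWW F=ORWG D=RYYW B=OROB
Query 1: F[3] = G
Query 2: U[0] = B
Query 3: L[3] = G
Query 4: D[1] = Y
Query 5: R[0] = B
Query 6: R[1] = G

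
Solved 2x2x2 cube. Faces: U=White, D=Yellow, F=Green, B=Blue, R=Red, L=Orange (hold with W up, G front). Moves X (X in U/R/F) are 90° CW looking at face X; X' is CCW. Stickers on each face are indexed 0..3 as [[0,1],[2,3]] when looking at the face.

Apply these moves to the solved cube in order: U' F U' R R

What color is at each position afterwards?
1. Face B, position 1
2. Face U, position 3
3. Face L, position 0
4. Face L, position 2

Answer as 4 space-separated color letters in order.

After move 1 (U'): U=WWWW F=OOGG R=GGRR B=RRBB L=BBOO
After move 2 (F): F=GOGO U=WWOB R=WGWR D=RGYY L=BYOY
After move 3 (U'): U=WBWO F=BYGO R=GOWR B=WGBB L=RROY
After move 4 (R): R=WGRO U=WYWO F=BGGY D=RBYW B=OGBB
After move 5 (R): R=RWOG U=WGWY F=BBGW D=RBYO B=OGYB
Query 1: B[1] = G
Query 2: U[3] = Y
Query 3: L[0] = R
Query 4: L[2] = O

Answer: G Y R O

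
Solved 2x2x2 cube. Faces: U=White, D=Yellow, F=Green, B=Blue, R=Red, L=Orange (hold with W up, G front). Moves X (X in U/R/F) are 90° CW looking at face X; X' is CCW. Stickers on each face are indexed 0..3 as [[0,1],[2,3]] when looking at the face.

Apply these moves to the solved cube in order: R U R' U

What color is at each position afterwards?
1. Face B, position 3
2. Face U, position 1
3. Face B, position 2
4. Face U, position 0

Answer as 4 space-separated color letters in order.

Answer: B W B G

Derivation:
After move 1 (R): R=RRRR U=WGWG F=GYGY D=YBYB B=WBWB
After move 2 (U): U=WWGG F=RRGY R=WBRR B=OOWB L=GYOO
After move 3 (R'): R=BRWR U=WWGO F=RWGG D=YRYY B=BOBB
After move 4 (U): U=GWOW F=BRGG R=BOWR B=GYBB L=RWOO
Query 1: B[3] = B
Query 2: U[1] = W
Query 3: B[2] = B
Query 4: U[0] = G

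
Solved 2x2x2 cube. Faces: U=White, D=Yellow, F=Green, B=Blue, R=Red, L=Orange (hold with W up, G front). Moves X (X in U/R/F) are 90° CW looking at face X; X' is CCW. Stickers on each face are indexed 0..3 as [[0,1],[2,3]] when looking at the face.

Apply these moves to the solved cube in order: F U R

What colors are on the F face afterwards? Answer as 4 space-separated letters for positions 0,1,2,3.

After move 1 (F): F=GGGG U=WWOO R=WRWR D=RRYY L=OYOY
After move 2 (U): U=OWOW F=WRGG R=BBWR B=OYBB L=GGOY
After move 3 (R): R=WBRB U=OROG F=WRGY D=RBYO B=WYWB
Query: F face = WRGY

Answer: W R G Y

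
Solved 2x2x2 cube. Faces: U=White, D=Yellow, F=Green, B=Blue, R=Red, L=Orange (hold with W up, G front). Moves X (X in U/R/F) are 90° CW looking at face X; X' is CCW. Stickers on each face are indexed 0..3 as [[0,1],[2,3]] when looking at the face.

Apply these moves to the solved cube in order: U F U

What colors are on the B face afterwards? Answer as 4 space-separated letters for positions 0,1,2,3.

After move 1 (U): U=WWWW F=RRGG R=BBRR B=OOBB L=GGOO
After move 2 (F): F=GRGR U=WWOG R=WBWR D=RBYY L=GYOY
After move 3 (U): U=OWGW F=WBGR R=OOWR B=GYBB L=GROY
Query: B face = GYBB

Answer: G Y B B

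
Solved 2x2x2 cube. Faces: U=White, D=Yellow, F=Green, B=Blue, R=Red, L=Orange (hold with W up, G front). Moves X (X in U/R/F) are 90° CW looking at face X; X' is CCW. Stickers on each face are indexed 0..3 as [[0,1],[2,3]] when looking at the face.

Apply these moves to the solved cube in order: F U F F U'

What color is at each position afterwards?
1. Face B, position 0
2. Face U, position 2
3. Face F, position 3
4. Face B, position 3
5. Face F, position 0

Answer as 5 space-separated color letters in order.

After move 1 (F): F=GGGG U=WWOO R=WRWR D=RRYY L=OYOY
After move 2 (U): U=OWOW F=WRGG R=BBWR B=OYBB L=GGOY
After move 3 (F): F=GWGR U=OWYG R=OBWR D=WBYY L=GROR
After move 4 (F): F=GGRW U=OWRR R=YBGR D=WOYY L=GWOB
After move 5 (U'): U=WROR F=GWRW R=GGGR B=YBBB L=OYOB
Query 1: B[0] = Y
Query 2: U[2] = O
Query 3: F[3] = W
Query 4: B[3] = B
Query 5: F[0] = G

Answer: Y O W B G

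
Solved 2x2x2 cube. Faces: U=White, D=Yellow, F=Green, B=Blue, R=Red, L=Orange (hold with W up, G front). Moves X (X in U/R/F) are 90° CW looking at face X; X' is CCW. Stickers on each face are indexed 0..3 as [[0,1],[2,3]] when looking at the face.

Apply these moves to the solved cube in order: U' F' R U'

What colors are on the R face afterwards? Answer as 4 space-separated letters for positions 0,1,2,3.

After move 1 (U'): U=WWWW F=OOGG R=GGRR B=RRBB L=BBOO
After move 2 (F'): F=OGOG U=WWGR R=YGYR D=BOYY L=BWOW
After move 3 (R): R=YYRG U=WGGG F=OOOY D=BBYR B=RRWB
After move 4 (U'): U=GGWG F=BWOY R=OORG B=YYWB L=RROW
Query: R face = OORG

Answer: O O R G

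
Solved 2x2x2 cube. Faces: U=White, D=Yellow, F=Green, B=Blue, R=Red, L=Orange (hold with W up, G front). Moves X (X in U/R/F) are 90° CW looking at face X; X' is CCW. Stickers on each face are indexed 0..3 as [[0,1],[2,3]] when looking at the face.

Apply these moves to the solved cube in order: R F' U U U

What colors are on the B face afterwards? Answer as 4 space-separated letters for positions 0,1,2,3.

After move 1 (R): R=RRRR U=WGWG F=GYGY D=YBYB B=WBWB
After move 2 (F'): F=YYGG U=WGRR R=BRYR D=OOYB L=OGOW
After move 3 (U): U=RWRG F=BRGG R=WBYR B=OGWB L=YYOW
After move 4 (U): U=RRGW F=WBGG R=OGYR B=YYWB L=BROW
After move 5 (U): U=GRWR F=OGGG R=YYYR B=BRWB L=WBOW
Query: B face = BRWB

Answer: B R W B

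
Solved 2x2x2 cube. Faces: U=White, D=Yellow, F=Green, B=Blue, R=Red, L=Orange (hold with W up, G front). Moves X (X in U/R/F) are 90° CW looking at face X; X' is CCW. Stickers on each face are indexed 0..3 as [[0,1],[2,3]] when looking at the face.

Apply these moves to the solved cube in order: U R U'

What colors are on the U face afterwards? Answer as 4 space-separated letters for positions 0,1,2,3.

After move 1 (U): U=WWWW F=RRGG R=BBRR B=OOBB L=GGOO
After move 2 (R): R=RBRB U=WRWG F=RYGY D=YBYO B=WOWB
After move 3 (U'): U=RGWW F=GGGY R=RYRB B=RBWB L=WOOO
Query: U face = RGWW

Answer: R G W W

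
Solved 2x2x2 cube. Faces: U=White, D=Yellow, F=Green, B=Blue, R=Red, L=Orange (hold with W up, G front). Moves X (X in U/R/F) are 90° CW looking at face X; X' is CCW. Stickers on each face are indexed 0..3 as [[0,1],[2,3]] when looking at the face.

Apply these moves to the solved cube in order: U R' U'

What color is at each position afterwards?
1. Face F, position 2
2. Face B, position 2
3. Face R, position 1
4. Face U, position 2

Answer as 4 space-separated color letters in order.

Answer: G Y W W

Derivation:
After move 1 (U): U=WWWW F=RRGG R=BBRR B=OOBB L=GGOO
After move 2 (R'): R=BRBR U=WBWO F=RWGW D=YRYG B=YOYB
After move 3 (U'): U=BOWW F=GGGW R=RWBR B=BRYB L=YOOO
Query 1: F[2] = G
Query 2: B[2] = Y
Query 3: R[1] = W
Query 4: U[2] = W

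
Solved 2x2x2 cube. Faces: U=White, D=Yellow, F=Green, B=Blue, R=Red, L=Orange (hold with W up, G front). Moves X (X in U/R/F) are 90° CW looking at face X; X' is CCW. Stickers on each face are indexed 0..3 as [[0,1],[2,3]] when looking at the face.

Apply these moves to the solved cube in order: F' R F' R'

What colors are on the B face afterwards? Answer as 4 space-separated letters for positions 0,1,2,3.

After move 1 (F'): F=GGGG U=WWRR R=YRYR D=OOYY L=OWOW
After move 2 (R): R=YYRR U=WGRG F=GOGY D=OBYB B=RBWB
After move 3 (F'): F=OYGG U=WGYR R=BYOR D=WWYB L=OGOR
After move 4 (R'): R=YRBO U=WWYR F=OGGR D=WYYG B=BBWB
Query: B face = BBWB

Answer: B B W B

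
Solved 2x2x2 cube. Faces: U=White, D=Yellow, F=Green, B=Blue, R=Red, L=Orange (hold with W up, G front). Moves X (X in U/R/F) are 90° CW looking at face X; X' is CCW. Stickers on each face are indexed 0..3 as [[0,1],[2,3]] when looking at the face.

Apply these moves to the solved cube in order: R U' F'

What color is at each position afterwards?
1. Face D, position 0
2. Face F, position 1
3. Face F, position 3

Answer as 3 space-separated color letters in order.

Answer: B Y G

Derivation:
After move 1 (R): R=RRRR U=WGWG F=GYGY D=YBYB B=WBWB
After move 2 (U'): U=GGWW F=OOGY R=GYRR B=RRWB L=WBOO
After move 3 (F'): F=OYOG U=GGGR R=BYYR D=BOYB L=WWOW
Query 1: D[0] = B
Query 2: F[1] = Y
Query 3: F[3] = G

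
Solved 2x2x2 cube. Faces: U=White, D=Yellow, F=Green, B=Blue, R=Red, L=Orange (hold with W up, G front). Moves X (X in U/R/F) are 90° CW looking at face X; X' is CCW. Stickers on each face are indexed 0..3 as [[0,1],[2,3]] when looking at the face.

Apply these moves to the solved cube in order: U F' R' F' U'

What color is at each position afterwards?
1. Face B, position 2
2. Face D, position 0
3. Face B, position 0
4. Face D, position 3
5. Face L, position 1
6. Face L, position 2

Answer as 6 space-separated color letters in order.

After move 1 (U): U=WWWW F=RRGG R=BBRR B=OOBB L=GGOO
After move 2 (F'): F=RGRG U=WWBR R=YBYR D=GOYY L=GWOW
After move 3 (R'): R=BRYY U=WBBO F=RWRR D=GGYG B=YOOB
After move 4 (F'): F=WRRR U=WBBY R=GRGY D=WWYG L=GOOB
After move 5 (U'): U=BYWB F=GORR R=WRGY B=GROB L=YOOB
Query 1: B[2] = O
Query 2: D[0] = W
Query 3: B[0] = G
Query 4: D[3] = G
Query 5: L[1] = O
Query 6: L[2] = O

Answer: O W G G O O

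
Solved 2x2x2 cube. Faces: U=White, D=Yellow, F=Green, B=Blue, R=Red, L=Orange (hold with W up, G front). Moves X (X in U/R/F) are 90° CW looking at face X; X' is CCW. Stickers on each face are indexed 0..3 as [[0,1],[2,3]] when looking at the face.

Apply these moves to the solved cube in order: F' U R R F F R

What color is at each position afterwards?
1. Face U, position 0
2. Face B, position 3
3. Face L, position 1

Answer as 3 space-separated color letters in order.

Answer: R B B

Derivation:
After move 1 (F'): F=GGGG U=WWRR R=YRYR D=OOYY L=OWOW
After move 2 (U): U=RWRW F=YRGG R=BBYR B=OWBB L=GGOW
After move 3 (R): R=YBRB U=RRRG F=YOGY D=OBYO B=WWWB
After move 4 (R): R=RYBB U=RORY F=YBGO D=OWYW B=GWRB
After move 5 (F): F=GYOB U=ROWG R=RYYB D=BRYW L=GOOW
After move 6 (F): F=OGBY U=ROWO R=WYGB D=YRYW L=GBOR
After move 7 (R): R=GWBY U=RGWY F=ORBW D=YRYG B=OWOB
Query 1: U[0] = R
Query 2: B[3] = B
Query 3: L[1] = B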